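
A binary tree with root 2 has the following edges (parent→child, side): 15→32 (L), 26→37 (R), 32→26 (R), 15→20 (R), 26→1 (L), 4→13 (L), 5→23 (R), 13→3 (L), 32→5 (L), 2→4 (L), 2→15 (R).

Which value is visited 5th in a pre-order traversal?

Pre-order visits the node, then its left subtree, then its right subtree.
Visit 2.
At 2: go left to 4.
  Visit 4.
  At 4: go left to 13.
    Visit 13.
    At 13: go left to 3.
      3 is a leaf — visit 3.
    At 13: no right child.
  At 4: no right child.
At 2: go right to 15.
  Visit 15.
  At 15: go left to 32.
    Visit 32.
    At 32: go left to 5.
      Visit 5.
      At 5: no left child.
      At 5: go right to 23.
        23 is a leaf — visit 23.
    At 32: go right to 26.
      Visit 26.
      At 26: go left to 1.
        1 is a leaf — visit 1.
      At 26: go right to 37.
        37 is a leaf — visit 37.
  At 15: go right to 20.
    20 is a leaf — visit 20.
Full pre-order sequence: 2, 4, 13, 3, 15, 32, 5, 23, 26, 1, 37, 20.

15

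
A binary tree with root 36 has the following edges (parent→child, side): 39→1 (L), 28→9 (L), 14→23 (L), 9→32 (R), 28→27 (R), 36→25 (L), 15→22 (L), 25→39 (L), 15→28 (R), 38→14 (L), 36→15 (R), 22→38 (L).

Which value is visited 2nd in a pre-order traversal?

25

Pre-order visits the node, then its left subtree, then its right subtree.
Visit 36.
At 36: go left to 25.
  Visit 25.
  At 25: go left to 39.
    Visit 39.
    At 39: go left to 1.
      1 is a leaf — visit 1.
    At 39: no right child.
  At 25: no right child.
At 36: go right to 15.
  Visit 15.
  At 15: go left to 22.
    Visit 22.
    At 22: go left to 38.
      Visit 38.
      At 38: go left to 14.
        Visit 14.
        At 14: go left to 23.
          23 is a leaf — visit 23.
        At 14: no right child.
      At 38: no right child.
    At 22: no right child.
  At 15: go right to 28.
    Visit 28.
    At 28: go left to 9.
      Visit 9.
      At 9: no left child.
      At 9: go right to 32.
        32 is a leaf — visit 32.
    At 28: go right to 27.
      27 is a leaf — visit 27.
Full pre-order sequence: 36, 25, 39, 1, 15, 22, 38, 14, 23, 28, 9, 32, 27.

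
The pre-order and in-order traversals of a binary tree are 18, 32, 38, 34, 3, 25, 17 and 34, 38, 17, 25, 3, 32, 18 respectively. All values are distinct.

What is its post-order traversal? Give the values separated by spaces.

34 17 25 3 38 32 18

The first element of pre-order is the root; it splits in-order into left and right subtrees.
Root 18: left subtree has 6 nodes {34, 38, 17, 25, 3, 32}, right has 0 { }.
  Root 32: left subtree has 5 nodes {34, 38, 17, 25, 3}, right has 0 { }.
    Root 38: left subtree has 1 node {34}, right has 3 {17, 25, 3}.
      Root 3: left subtree has 2 nodes {17, 25}, right has 0 { }.
        Root 25: left subtree has 1 node {17}, right has 0 { }.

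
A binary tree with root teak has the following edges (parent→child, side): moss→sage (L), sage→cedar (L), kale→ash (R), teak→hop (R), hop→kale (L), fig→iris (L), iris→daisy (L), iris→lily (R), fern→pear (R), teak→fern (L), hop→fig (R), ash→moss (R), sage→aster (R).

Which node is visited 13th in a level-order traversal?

Level-order visits nodes level by level from the root, left to right within each level.
Level 0: teak
Level 1: fern, hop
Level 2: pear, kale, fig
Level 3: ash, iris
Level 4: moss, daisy, lily
Level 5: sage
Level 6: cedar, aster
Full level-order sequence: teak, fern, hop, pear, kale, fig, ash, iris, moss, daisy, lily, sage, cedar, aster.

cedar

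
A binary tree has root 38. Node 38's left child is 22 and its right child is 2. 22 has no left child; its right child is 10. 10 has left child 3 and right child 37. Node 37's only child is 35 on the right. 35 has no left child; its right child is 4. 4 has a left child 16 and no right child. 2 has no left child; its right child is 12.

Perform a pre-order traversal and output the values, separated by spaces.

Pre-order visits the node, then its left subtree, then its right subtree.
Visit 38.
At 38: go left to 22.
  Visit 22.
  At 22: no left child.
  At 22: go right to 10.
    Visit 10.
    At 10: go left to 3.
      3 is a leaf — visit 3.
    At 10: go right to 37.
      Visit 37.
      At 37: no left child.
      At 37: go right to 35.
        Visit 35.
        At 35: no left child.
        At 35: go right to 4.
          Visit 4.
          At 4: go left to 16.
            16 is a leaf — visit 16.
          At 4: no right child.
At 38: go right to 2.
  Visit 2.
  At 2: no left child.
  At 2: go right to 12.
    12 is a leaf — visit 12.

38 22 10 3 37 35 4 16 2 12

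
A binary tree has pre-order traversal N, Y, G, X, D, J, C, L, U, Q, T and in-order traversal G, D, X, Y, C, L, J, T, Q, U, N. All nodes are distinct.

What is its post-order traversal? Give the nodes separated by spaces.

The first element of pre-order is the root; it splits in-order into left and right subtrees.
Root N: left subtree has 10 nodes {G, D, X, Y, C, L, J, T, Q, U}, right has 0 { }.
  Root Y: left subtree has 3 nodes {G, D, X}, right has 6 {C, L, J, T, Q, U}.
    Root G: left subtree has 0 nodes { }, right has 2 {D, X}.
      Root X: left subtree has 1 node {D}, right has 0 { }.
    Root J: left subtree has 2 nodes {C, L}, right has 3 {T, Q, U}.
      Root C: left subtree has 0 nodes { }, right has 1 {L}.
      Root U: left subtree has 2 nodes {T, Q}, right has 0 { }.
        Root Q: left subtree has 1 node {T}, right has 0 { }.

D X G L C T Q U J Y N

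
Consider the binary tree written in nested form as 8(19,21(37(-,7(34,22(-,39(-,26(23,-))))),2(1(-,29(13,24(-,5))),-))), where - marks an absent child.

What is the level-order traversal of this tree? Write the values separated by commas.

8, 19, 21, 37, 2, 7, 1, 34, 22, 29, 39, 13, 24, 26, 5, 23

Level-order visits nodes level by level from the root, left to right within each level.
Level 0: 8
Level 1: 19, 21
Level 2: 37, 2
Level 3: 7, 1
Level 4: 34, 22, 29
Level 5: 39, 13, 24
Level 6: 26, 5
Level 7: 23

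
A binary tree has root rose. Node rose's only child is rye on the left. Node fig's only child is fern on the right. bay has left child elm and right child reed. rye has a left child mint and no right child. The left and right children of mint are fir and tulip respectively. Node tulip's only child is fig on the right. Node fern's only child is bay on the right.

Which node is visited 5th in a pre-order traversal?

Pre-order visits the node, then its left subtree, then its right subtree.
Visit rose.
At rose: go left to rye.
  Visit rye.
  At rye: go left to mint.
    Visit mint.
    At mint: go left to fir.
      fir is a leaf — visit fir.
    At mint: go right to tulip.
      Visit tulip.
      At tulip: no left child.
      At tulip: go right to fig.
        Visit fig.
        At fig: no left child.
        At fig: go right to fern.
          Visit fern.
          At fern: no left child.
          At fern: go right to bay.
            Visit bay.
            At bay: go left to elm.
              elm is a leaf — visit elm.
            At bay: go right to reed.
              reed is a leaf — visit reed.
  At rye: no right child.
At rose: no right child.
Full pre-order sequence: rose, rye, mint, fir, tulip, fig, fern, bay, elm, reed.

tulip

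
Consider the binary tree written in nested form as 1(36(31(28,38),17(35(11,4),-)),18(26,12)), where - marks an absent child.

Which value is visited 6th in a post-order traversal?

35

Post-order visits the left subtree, then the right subtree, then the node.
At 1: go left to 36.
  At 36: go left to 31.
    At 31: go left to 28.
      28 is a leaf — visit 28.
    At 31: go right to 38.
      38 is a leaf — visit 38.
    Visit 31.
  At 36: go right to 17.
    At 17: go left to 35.
      At 35: go left to 11.
        11 is a leaf — visit 11.
      At 35: go right to 4.
        4 is a leaf — visit 4.
      Visit 35.
    At 17: no right child.
    Visit 17.
  Visit 36.
At 1: go right to 18.
  At 18: go left to 26.
    26 is a leaf — visit 26.
  At 18: go right to 12.
    12 is a leaf — visit 12.
  Visit 18.
Visit 1.
Full post-order sequence: 28, 38, 31, 11, 4, 35, 17, 36, 26, 12, 18, 1.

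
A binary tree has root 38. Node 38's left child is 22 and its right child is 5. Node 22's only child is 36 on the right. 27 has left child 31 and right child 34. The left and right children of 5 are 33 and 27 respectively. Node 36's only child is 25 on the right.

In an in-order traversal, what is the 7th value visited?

31

In-order visits the left subtree, then the node, then the right subtree.
At 38: go left to 22.
  At 22: no left child.
  Visit 22.
  At 22: go right to 36.
    At 36: no left child.
    Visit 36.
    At 36: go right to 25.
      25 is a leaf — visit 25.
Visit 38.
At 38: go right to 5.
  At 5: go left to 33.
    33 is a leaf — visit 33.
  Visit 5.
  At 5: go right to 27.
    At 27: go left to 31.
      31 is a leaf — visit 31.
    Visit 27.
    At 27: go right to 34.
      34 is a leaf — visit 34.
Full in-order sequence: 22, 36, 25, 38, 33, 5, 31, 27, 34.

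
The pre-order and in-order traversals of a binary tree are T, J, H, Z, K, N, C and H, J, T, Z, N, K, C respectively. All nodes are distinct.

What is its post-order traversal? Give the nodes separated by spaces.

The first element of pre-order is the root; it splits in-order into left and right subtrees.
Root T: left subtree has 2 nodes {H, J}, right has 4 {Z, N, K, C}.
  Root J: left subtree has 1 node {H}, right has 0 { }.
  Root Z: left subtree has 0 nodes { }, right has 3 {N, K, C}.
    Root K: left subtree has 1 node {N}, right has 1 {C}.

H J N C K Z T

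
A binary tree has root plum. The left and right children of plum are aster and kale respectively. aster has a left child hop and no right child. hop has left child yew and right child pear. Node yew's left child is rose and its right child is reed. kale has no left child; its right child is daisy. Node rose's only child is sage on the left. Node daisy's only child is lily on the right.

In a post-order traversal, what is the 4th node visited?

yew

Post-order visits the left subtree, then the right subtree, then the node.
At plum: go left to aster.
  At aster: go left to hop.
    At hop: go left to yew.
      At yew: go left to rose.
        At rose: go left to sage.
          sage is a leaf — visit sage.
        At rose: no right child.
        Visit rose.
      At yew: go right to reed.
        reed is a leaf — visit reed.
      Visit yew.
    At hop: go right to pear.
      pear is a leaf — visit pear.
    Visit hop.
  At aster: no right child.
  Visit aster.
At plum: go right to kale.
  At kale: no left child.
  At kale: go right to daisy.
    At daisy: no left child.
    At daisy: go right to lily.
      lily is a leaf — visit lily.
    Visit daisy.
  Visit kale.
Visit plum.
Full post-order sequence: sage, rose, reed, yew, pear, hop, aster, lily, daisy, kale, plum.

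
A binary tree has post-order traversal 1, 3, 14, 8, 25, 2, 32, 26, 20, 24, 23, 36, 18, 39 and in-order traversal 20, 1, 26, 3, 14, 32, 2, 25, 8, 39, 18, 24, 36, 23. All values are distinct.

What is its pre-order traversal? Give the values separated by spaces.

39 20 26 1 32 14 3 2 25 8 18 36 24 23

The last element of post-order is the root; it splits in-order into left and right subtrees.
Root 39: left subtree has 9 nodes {20, 1, 26, 3, 14, 32, 2, 25, 8}, right has 4 {18, 24, 36, 23}.
  Root 20: left subtree has 0 nodes { }, right has 8 {1, 26, 3, 14, 32, 2, 25, 8}.
    Root 26: left subtree has 1 node {1}, right has 6 {3, 14, 32, 2, 25, 8}.
      Root 32: left subtree has 2 nodes {3, 14}, right has 3 {2, 25, 8}.
        Root 14: left subtree has 1 node {3}, right has 0 { }.
        Root 2: left subtree has 0 nodes { }, right has 2 {25, 8}.
          Root 25: left subtree has 0 nodes { }, right has 1 {8}.
  Root 18: left subtree has 0 nodes { }, right has 3 {24, 36, 23}.
    Root 36: left subtree has 1 node {24}, right has 1 {23}.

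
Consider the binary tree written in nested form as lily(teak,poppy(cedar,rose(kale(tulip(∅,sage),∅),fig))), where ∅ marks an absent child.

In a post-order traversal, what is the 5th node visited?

kale

Post-order visits the left subtree, then the right subtree, then the node.
At lily: go left to teak.
  teak is a leaf — visit teak.
At lily: go right to poppy.
  At poppy: go left to cedar.
    cedar is a leaf — visit cedar.
  At poppy: go right to rose.
    At rose: go left to kale.
      At kale: go left to tulip.
        At tulip: no left child.
        At tulip: go right to sage.
          sage is a leaf — visit sage.
        Visit tulip.
      At kale: no right child.
      Visit kale.
    At rose: go right to fig.
      fig is a leaf — visit fig.
    Visit rose.
  Visit poppy.
Visit lily.
Full post-order sequence: teak, cedar, sage, tulip, kale, fig, rose, poppy, lily.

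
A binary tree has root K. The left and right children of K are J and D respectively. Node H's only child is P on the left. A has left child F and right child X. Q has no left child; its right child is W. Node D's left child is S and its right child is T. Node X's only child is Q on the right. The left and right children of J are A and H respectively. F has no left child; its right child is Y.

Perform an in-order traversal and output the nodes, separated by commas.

In-order visits the left subtree, then the node, then the right subtree.
At K: go left to J.
  At J: go left to A.
    At A: go left to F.
      At F: no left child.
      Visit F.
      At F: go right to Y.
        Y is a leaf — visit Y.
    Visit A.
    At A: go right to X.
      At X: no left child.
      Visit X.
      At X: go right to Q.
        At Q: no left child.
        Visit Q.
        At Q: go right to W.
          W is a leaf — visit W.
  Visit J.
  At J: go right to H.
    At H: go left to P.
      P is a leaf — visit P.
    Visit H.
    At H: no right child.
Visit K.
At K: go right to D.
  At D: go left to S.
    S is a leaf — visit S.
  Visit D.
  At D: go right to T.
    T is a leaf — visit T.

F, Y, A, X, Q, W, J, P, H, K, S, D, T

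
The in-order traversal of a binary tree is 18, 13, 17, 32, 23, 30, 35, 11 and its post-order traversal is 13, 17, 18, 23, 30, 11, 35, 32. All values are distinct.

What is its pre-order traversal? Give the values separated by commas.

32, 18, 17, 13, 35, 30, 23, 11

The last element of post-order is the root; it splits in-order into left and right subtrees.
Root 32: left subtree has 3 nodes {18, 13, 17}, right has 4 {23, 30, 35, 11}.
  Root 18: left subtree has 0 nodes { }, right has 2 {13, 17}.
    Root 17: left subtree has 1 node {13}, right has 0 { }.
  Root 35: left subtree has 2 nodes {23, 30}, right has 1 {11}.
    Root 30: left subtree has 1 node {23}, right has 0 { }.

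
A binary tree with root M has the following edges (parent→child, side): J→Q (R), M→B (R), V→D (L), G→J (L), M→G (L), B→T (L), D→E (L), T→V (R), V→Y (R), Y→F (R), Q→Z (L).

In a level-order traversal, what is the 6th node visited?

Level-order visits nodes level by level from the root, left to right within each level.
Level 0: M
Level 1: G, B
Level 2: J, T
Level 3: Q, V
Level 4: Z, D, Y
Level 5: E, F
Full level-order sequence: M, G, B, J, T, Q, V, Z, D, Y, E, F.

Q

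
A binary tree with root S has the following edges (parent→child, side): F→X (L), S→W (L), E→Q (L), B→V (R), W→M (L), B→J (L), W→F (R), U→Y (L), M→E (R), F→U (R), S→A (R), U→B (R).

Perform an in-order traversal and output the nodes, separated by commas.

In-order visits the left subtree, then the node, then the right subtree.
At S: go left to W.
  At W: go left to M.
    At M: no left child.
    Visit M.
    At M: go right to E.
      At E: go left to Q.
        Q is a leaf — visit Q.
      Visit E.
      At E: no right child.
  Visit W.
  At W: go right to F.
    At F: go left to X.
      X is a leaf — visit X.
    Visit F.
    At F: go right to U.
      At U: go left to Y.
        Y is a leaf — visit Y.
      Visit U.
      At U: go right to B.
        At B: go left to J.
          J is a leaf — visit J.
        Visit B.
        At B: go right to V.
          V is a leaf — visit V.
Visit S.
At S: go right to A.
  A is a leaf — visit A.

M, Q, E, W, X, F, Y, U, J, B, V, S, A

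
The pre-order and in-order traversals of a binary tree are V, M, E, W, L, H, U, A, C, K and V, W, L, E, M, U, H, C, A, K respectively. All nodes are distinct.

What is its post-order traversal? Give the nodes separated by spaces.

The first element of pre-order is the root; it splits in-order into left and right subtrees.
Root V: left subtree has 0 nodes { }, right has 9 {W, L, E, M, U, H, C, A, K}.
  Root M: left subtree has 3 nodes {W, L, E}, right has 5 {U, H, C, A, K}.
    Root E: left subtree has 2 nodes {W, L}, right has 0 { }.
      Root W: left subtree has 0 nodes { }, right has 1 {L}.
    Root H: left subtree has 1 node {U}, right has 3 {C, A, K}.
      Root A: left subtree has 1 node {C}, right has 1 {K}.

L W E U C K A H M V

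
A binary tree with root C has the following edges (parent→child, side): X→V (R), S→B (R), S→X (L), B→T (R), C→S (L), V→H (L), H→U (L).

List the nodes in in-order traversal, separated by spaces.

X U H V S B T C

In-order visits the left subtree, then the node, then the right subtree.
At C: go left to S.
  At S: go left to X.
    At X: no left child.
    Visit X.
    At X: go right to V.
      At V: go left to H.
        At H: go left to U.
          U is a leaf — visit U.
        Visit H.
        At H: no right child.
      Visit V.
      At V: no right child.
  Visit S.
  At S: go right to B.
    At B: no left child.
    Visit B.
    At B: go right to T.
      T is a leaf — visit T.
Visit C.
At C: no right child.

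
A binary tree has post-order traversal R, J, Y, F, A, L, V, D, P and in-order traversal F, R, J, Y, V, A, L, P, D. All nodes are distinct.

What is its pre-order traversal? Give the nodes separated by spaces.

P V F Y J R L A D

The last element of post-order is the root; it splits in-order into left and right subtrees.
Root P: left subtree has 7 nodes {F, R, J, Y, V, A, L}, right has 1 {D}.
  Root V: left subtree has 4 nodes {F, R, J, Y}, right has 2 {A, L}.
    Root F: left subtree has 0 nodes { }, right has 3 {R, J, Y}.
      Root Y: left subtree has 2 nodes {R, J}, right has 0 { }.
        Root J: left subtree has 1 node {R}, right has 0 { }.
    Root L: left subtree has 1 node {A}, right has 0 { }.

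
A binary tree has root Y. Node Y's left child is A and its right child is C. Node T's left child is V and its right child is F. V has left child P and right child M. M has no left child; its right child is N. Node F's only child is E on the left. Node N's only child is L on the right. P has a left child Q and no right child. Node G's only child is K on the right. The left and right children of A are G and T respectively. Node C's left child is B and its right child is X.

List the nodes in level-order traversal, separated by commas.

Y, A, C, G, T, B, X, K, V, F, P, M, E, Q, N, L

Level-order visits nodes level by level from the root, left to right within each level.
Level 0: Y
Level 1: A, C
Level 2: G, T, B, X
Level 3: K, V, F
Level 4: P, M, E
Level 5: Q, N
Level 6: L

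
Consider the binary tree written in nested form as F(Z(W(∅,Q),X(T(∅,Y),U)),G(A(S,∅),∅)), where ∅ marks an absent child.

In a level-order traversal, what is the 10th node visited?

S

Level-order visits nodes level by level from the root, left to right within each level.
Level 0: F
Level 1: Z, G
Level 2: W, X, A
Level 3: Q, T, U, S
Level 4: Y
Full level-order sequence: F, Z, G, W, X, A, Q, T, U, S, Y.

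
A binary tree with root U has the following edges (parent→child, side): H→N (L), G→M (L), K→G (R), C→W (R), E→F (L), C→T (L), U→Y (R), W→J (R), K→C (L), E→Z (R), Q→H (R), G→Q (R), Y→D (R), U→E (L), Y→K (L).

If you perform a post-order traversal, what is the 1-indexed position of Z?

Post-order visits the left subtree, then the right subtree, then the node.
At U: go left to E.
  At E: go left to F.
    F is a leaf — visit F.
  At E: go right to Z.
    Z is a leaf — visit Z.
  Visit E.
At U: go right to Y.
  At Y: go left to K.
    At K: go left to C.
      At C: go left to T.
        T is a leaf — visit T.
      At C: go right to W.
        At W: no left child.
        At W: go right to J.
          J is a leaf — visit J.
        Visit W.
      Visit C.
    At K: go right to G.
      At G: go left to M.
        M is a leaf — visit M.
      At G: go right to Q.
        At Q: no left child.
        At Q: go right to H.
          At H: go left to N.
            N is a leaf — visit N.
          At H: no right child.
          Visit H.
        Visit Q.
      Visit G.
    Visit K.
  At Y: go right to D.
    D is a leaf — visit D.
  Visit Y.
Visit U.
Full post-order sequence: F, Z, E, T, J, W, C, M, N, H, Q, G, K, D, Y, U.

2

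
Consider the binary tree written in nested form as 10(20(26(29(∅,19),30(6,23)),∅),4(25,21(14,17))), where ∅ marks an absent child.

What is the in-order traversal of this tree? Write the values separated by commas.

In-order visits the left subtree, then the node, then the right subtree.
At 10: go left to 20.
  At 20: go left to 26.
    At 26: go left to 29.
      At 29: no left child.
      Visit 29.
      At 29: go right to 19.
        19 is a leaf — visit 19.
    Visit 26.
    At 26: go right to 30.
      At 30: go left to 6.
        6 is a leaf — visit 6.
      Visit 30.
      At 30: go right to 23.
        23 is a leaf — visit 23.
  Visit 20.
  At 20: no right child.
Visit 10.
At 10: go right to 4.
  At 4: go left to 25.
    25 is a leaf — visit 25.
  Visit 4.
  At 4: go right to 21.
    At 21: go left to 14.
      14 is a leaf — visit 14.
    Visit 21.
    At 21: go right to 17.
      17 is a leaf — visit 17.

29, 19, 26, 6, 30, 23, 20, 10, 25, 4, 14, 21, 17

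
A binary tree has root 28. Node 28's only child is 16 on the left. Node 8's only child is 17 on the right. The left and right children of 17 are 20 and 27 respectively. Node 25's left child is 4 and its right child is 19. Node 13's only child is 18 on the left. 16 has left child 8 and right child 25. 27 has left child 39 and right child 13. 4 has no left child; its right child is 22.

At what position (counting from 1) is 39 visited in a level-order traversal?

11

Level-order visits nodes level by level from the root, left to right within each level.
Level 0: 28
Level 1: 16
Level 2: 8, 25
Level 3: 17, 4, 19
Level 4: 20, 27, 22
Level 5: 39, 13
Level 6: 18
Full level-order sequence: 28, 16, 8, 25, 17, 4, 19, 20, 27, 22, 39, 13, 18.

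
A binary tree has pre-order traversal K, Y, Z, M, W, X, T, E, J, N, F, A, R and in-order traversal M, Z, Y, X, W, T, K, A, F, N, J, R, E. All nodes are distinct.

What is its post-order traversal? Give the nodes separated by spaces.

M Z X T W Y A F N R J E K

The first element of pre-order is the root; it splits in-order into left and right subtrees.
Root K: left subtree has 6 nodes {M, Z, Y, X, W, T}, right has 6 {A, F, N, J, R, E}.
  Root Y: left subtree has 2 nodes {M, Z}, right has 3 {X, W, T}.
    Root Z: left subtree has 1 node {M}, right has 0 { }.
    Root W: left subtree has 1 node {X}, right has 1 {T}.
  Root E: left subtree has 5 nodes {A, F, N, J, R}, right has 0 { }.
    Root J: left subtree has 3 nodes {A, F, N}, right has 1 {R}.
      Root N: left subtree has 2 nodes {A, F}, right has 0 { }.
        Root F: left subtree has 1 node {A}, right has 0 { }.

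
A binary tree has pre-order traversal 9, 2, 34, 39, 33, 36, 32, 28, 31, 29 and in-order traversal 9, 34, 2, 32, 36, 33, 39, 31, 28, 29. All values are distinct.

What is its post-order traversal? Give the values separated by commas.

34, 32, 36, 33, 31, 29, 28, 39, 2, 9

The first element of pre-order is the root; it splits in-order into left and right subtrees.
Root 9: left subtree has 0 nodes { }, right has 9 {34, 2, 32, 36, 33, 39, 31, 28, 29}.
  Root 2: left subtree has 1 node {34}, right has 7 {32, 36, 33, 39, 31, 28, 29}.
    Root 39: left subtree has 3 nodes {32, 36, 33}, right has 3 {31, 28, 29}.
      Root 33: left subtree has 2 nodes {32, 36}, right has 0 { }.
        Root 36: left subtree has 1 node {32}, right has 0 { }.
      Root 28: left subtree has 1 node {31}, right has 1 {29}.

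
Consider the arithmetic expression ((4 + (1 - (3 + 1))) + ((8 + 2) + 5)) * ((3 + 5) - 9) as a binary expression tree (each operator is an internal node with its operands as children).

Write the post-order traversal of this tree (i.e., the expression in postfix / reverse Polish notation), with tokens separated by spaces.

4 1 3 1 + - + 8 2 + 5 + + 3 5 + 9 - *

Post-order on an expression tree gives postfix notation: for each operator, emit left operand, right operand, then the operator.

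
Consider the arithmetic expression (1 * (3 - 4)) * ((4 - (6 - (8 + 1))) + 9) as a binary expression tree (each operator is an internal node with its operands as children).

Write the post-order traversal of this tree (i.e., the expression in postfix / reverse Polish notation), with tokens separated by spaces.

Post-order on an expression tree gives postfix notation: for each operator, emit left operand, right operand, then the operator.

1 3 4 - * 4 6 8 1 + - - 9 + *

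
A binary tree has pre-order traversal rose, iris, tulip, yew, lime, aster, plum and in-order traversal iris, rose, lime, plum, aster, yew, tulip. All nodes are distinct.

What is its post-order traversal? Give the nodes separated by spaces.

iris plum aster lime yew tulip rose

The first element of pre-order is the root; it splits in-order into left and right subtrees.
Root rose: left subtree has 1 node {iris}, right has 5 {lime, plum, aster, yew, tulip}.
  Root tulip: left subtree has 4 nodes {lime, plum, aster, yew}, right has 0 { }.
    Root yew: left subtree has 3 nodes {lime, plum, aster}, right has 0 { }.
      Root lime: left subtree has 0 nodes { }, right has 2 {plum, aster}.
        Root aster: left subtree has 1 node {plum}, right has 0 { }.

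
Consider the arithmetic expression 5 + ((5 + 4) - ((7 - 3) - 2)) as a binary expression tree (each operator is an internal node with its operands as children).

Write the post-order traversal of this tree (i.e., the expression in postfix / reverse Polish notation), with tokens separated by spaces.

Post-order on an expression tree gives postfix notation: for each operator, emit left operand, right operand, then the operator.

5 5 4 + 7 3 - 2 - - +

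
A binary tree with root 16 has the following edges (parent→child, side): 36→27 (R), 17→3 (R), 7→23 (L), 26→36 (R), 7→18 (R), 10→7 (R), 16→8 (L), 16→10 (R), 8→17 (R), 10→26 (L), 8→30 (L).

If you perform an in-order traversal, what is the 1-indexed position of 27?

8

In-order visits the left subtree, then the node, then the right subtree.
At 16: go left to 8.
  At 8: go left to 30.
    30 is a leaf — visit 30.
  Visit 8.
  At 8: go right to 17.
    At 17: no left child.
    Visit 17.
    At 17: go right to 3.
      3 is a leaf — visit 3.
Visit 16.
At 16: go right to 10.
  At 10: go left to 26.
    At 26: no left child.
    Visit 26.
    At 26: go right to 36.
      At 36: no left child.
      Visit 36.
      At 36: go right to 27.
        27 is a leaf — visit 27.
  Visit 10.
  At 10: go right to 7.
    At 7: go left to 23.
      23 is a leaf — visit 23.
    Visit 7.
    At 7: go right to 18.
      18 is a leaf — visit 18.
Full in-order sequence: 30, 8, 17, 3, 16, 26, 36, 27, 10, 23, 7, 18.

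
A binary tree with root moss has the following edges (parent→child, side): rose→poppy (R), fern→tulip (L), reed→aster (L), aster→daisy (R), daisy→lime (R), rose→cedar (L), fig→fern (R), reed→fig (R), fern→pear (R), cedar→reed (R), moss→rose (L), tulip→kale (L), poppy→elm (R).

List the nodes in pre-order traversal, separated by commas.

Pre-order visits the node, then its left subtree, then its right subtree.
Visit moss.
At moss: go left to rose.
  Visit rose.
  At rose: go left to cedar.
    Visit cedar.
    At cedar: no left child.
    At cedar: go right to reed.
      Visit reed.
      At reed: go left to aster.
        Visit aster.
        At aster: no left child.
        At aster: go right to daisy.
          Visit daisy.
          At daisy: no left child.
          At daisy: go right to lime.
            lime is a leaf — visit lime.
      At reed: go right to fig.
        Visit fig.
        At fig: no left child.
        At fig: go right to fern.
          Visit fern.
          At fern: go left to tulip.
            Visit tulip.
            At tulip: go left to kale.
              kale is a leaf — visit kale.
            At tulip: no right child.
          At fern: go right to pear.
            pear is a leaf — visit pear.
  At rose: go right to poppy.
    Visit poppy.
    At poppy: no left child.
    At poppy: go right to elm.
      elm is a leaf — visit elm.
At moss: no right child.

moss, rose, cedar, reed, aster, daisy, lime, fig, fern, tulip, kale, pear, poppy, elm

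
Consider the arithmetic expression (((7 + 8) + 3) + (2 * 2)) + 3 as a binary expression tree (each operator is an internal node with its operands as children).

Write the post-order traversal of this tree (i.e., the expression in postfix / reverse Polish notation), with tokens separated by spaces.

7 8 + 3 + 2 2 * + 3 +

Post-order on an expression tree gives postfix notation: for each operator, emit left operand, right operand, then the operator.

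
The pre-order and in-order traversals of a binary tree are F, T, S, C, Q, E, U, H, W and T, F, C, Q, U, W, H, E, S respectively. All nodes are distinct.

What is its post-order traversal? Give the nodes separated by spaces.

The first element of pre-order is the root; it splits in-order into left and right subtrees.
Root F: left subtree has 1 node {T}, right has 7 {C, Q, U, W, H, E, S}.
  Root S: left subtree has 6 nodes {C, Q, U, W, H, E}, right has 0 { }.
    Root C: left subtree has 0 nodes { }, right has 5 {Q, U, W, H, E}.
      Root Q: left subtree has 0 nodes { }, right has 4 {U, W, H, E}.
        Root E: left subtree has 3 nodes {U, W, H}, right has 0 { }.
          Root U: left subtree has 0 nodes { }, right has 2 {W, H}.
            Root H: left subtree has 1 node {W}, right has 0 { }.

T W H U E Q C S F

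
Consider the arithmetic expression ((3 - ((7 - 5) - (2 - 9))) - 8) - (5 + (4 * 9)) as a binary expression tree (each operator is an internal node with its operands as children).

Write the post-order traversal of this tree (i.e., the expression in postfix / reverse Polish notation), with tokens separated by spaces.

Post-order on an expression tree gives postfix notation: for each operator, emit left operand, right operand, then the operator.

3 7 5 - 2 9 - - - 8 - 5 4 9 * + -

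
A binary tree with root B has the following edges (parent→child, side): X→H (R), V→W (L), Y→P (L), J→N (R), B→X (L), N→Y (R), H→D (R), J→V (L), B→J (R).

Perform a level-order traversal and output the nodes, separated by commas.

Level-order visits nodes level by level from the root, left to right within each level.
Level 0: B
Level 1: X, J
Level 2: H, V, N
Level 3: D, W, Y
Level 4: P

B, X, J, H, V, N, D, W, Y, P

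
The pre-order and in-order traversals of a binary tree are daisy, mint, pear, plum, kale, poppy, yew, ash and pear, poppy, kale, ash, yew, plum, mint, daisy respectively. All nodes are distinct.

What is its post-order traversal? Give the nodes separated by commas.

The first element of pre-order is the root; it splits in-order into left and right subtrees.
Root daisy: left subtree has 7 nodes {pear, poppy, kale, ash, yew, plum, mint}, right has 0 { }.
  Root mint: left subtree has 6 nodes {pear, poppy, kale, ash, yew, plum}, right has 0 { }.
    Root pear: left subtree has 0 nodes { }, right has 5 {poppy, kale, ash, yew, plum}.
      Root plum: left subtree has 4 nodes {poppy, kale, ash, yew}, right has 0 { }.
        Root kale: left subtree has 1 node {poppy}, right has 2 {ash, yew}.
          Root yew: left subtree has 1 node {ash}, right has 0 { }.

poppy, ash, yew, kale, plum, pear, mint, daisy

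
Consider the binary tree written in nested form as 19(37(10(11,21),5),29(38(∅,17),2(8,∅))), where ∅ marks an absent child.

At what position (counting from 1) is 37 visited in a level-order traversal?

2

Level-order visits nodes level by level from the root, left to right within each level.
Level 0: 19
Level 1: 37, 29
Level 2: 10, 5, 38, 2
Level 3: 11, 21, 17, 8
Full level-order sequence: 19, 37, 29, 10, 5, 38, 2, 11, 21, 17, 8.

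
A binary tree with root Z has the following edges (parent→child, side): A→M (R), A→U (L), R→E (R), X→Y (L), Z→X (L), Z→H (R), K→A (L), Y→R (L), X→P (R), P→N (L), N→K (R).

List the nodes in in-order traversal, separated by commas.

In-order visits the left subtree, then the node, then the right subtree.
At Z: go left to X.
  At X: go left to Y.
    At Y: go left to R.
      At R: no left child.
      Visit R.
      At R: go right to E.
        E is a leaf — visit E.
    Visit Y.
    At Y: no right child.
  Visit X.
  At X: go right to P.
    At P: go left to N.
      At N: no left child.
      Visit N.
      At N: go right to K.
        At K: go left to A.
          At A: go left to U.
            U is a leaf — visit U.
          Visit A.
          At A: go right to M.
            M is a leaf — visit M.
        Visit K.
        At K: no right child.
    Visit P.
    At P: no right child.
Visit Z.
At Z: go right to H.
  H is a leaf — visit H.

R, E, Y, X, N, U, A, M, K, P, Z, H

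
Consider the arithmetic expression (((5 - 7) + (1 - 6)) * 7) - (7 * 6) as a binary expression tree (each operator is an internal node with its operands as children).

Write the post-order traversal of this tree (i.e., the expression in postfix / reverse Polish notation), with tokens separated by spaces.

5 7 - 1 6 - + 7 * 7 6 * -

Post-order on an expression tree gives postfix notation: for each operator, emit left operand, right operand, then the operator.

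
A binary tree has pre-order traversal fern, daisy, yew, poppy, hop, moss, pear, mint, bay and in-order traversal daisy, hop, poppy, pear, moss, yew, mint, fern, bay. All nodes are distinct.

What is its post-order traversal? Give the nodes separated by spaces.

hop pear moss poppy mint yew daisy bay fern

The first element of pre-order is the root; it splits in-order into left and right subtrees.
Root fern: left subtree has 7 nodes {daisy, hop, poppy, pear, moss, yew, mint}, right has 1 {bay}.
  Root daisy: left subtree has 0 nodes { }, right has 6 {hop, poppy, pear, moss, yew, mint}.
    Root yew: left subtree has 4 nodes {hop, poppy, pear, moss}, right has 1 {mint}.
      Root poppy: left subtree has 1 node {hop}, right has 2 {pear, moss}.
        Root moss: left subtree has 1 node {pear}, right has 0 { }.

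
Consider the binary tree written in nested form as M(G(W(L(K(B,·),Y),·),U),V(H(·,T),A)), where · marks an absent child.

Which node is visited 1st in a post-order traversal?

Post-order visits the left subtree, then the right subtree, then the node.
At M: go left to G.
  At G: go left to W.
    At W: go left to L.
      At L: go left to K.
        At K: go left to B.
          B is a leaf — visit B.
        At K: no right child.
        Visit K.
      At L: go right to Y.
        Y is a leaf — visit Y.
      Visit L.
    At W: no right child.
    Visit W.
  At G: go right to U.
    U is a leaf — visit U.
  Visit G.
At M: go right to V.
  At V: go left to H.
    At H: no left child.
    At H: go right to T.
      T is a leaf — visit T.
    Visit H.
  At V: go right to A.
    A is a leaf — visit A.
  Visit V.
Visit M.
Full post-order sequence: B, K, Y, L, W, U, G, T, H, A, V, M.

B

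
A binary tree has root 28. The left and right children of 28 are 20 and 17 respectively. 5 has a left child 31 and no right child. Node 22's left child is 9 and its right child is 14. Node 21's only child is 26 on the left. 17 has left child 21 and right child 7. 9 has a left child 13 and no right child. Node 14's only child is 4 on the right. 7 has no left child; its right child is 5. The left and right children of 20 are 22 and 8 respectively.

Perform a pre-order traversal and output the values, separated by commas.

Pre-order visits the node, then its left subtree, then its right subtree.
Visit 28.
At 28: go left to 20.
  Visit 20.
  At 20: go left to 22.
    Visit 22.
    At 22: go left to 9.
      Visit 9.
      At 9: go left to 13.
        13 is a leaf — visit 13.
      At 9: no right child.
    At 22: go right to 14.
      Visit 14.
      At 14: no left child.
      At 14: go right to 4.
        4 is a leaf — visit 4.
  At 20: go right to 8.
    8 is a leaf — visit 8.
At 28: go right to 17.
  Visit 17.
  At 17: go left to 21.
    Visit 21.
    At 21: go left to 26.
      26 is a leaf — visit 26.
    At 21: no right child.
  At 17: go right to 7.
    Visit 7.
    At 7: no left child.
    At 7: go right to 5.
      Visit 5.
      At 5: go left to 31.
        31 is a leaf — visit 31.
      At 5: no right child.

28, 20, 22, 9, 13, 14, 4, 8, 17, 21, 26, 7, 5, 31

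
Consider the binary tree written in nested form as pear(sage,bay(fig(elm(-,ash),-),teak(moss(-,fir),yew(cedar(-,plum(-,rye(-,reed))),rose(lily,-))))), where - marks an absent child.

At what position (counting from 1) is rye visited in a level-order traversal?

15

Level-order visits nodes level by level from the root, left to right within each level.
Level 0: pear
Level 1: sage, bay
Level 2: fig, teak
Level 3: elm, moss, yew
Level 4: ash, fir, cedar, rose
Level 5: plum, lily
Level 6: rye
Level 7: reed
Full level-order sequence: pear, sage, bay, fig, teak, elm, moss, yew, ash, fir, cedar, rose, plum, lily, rye, reed.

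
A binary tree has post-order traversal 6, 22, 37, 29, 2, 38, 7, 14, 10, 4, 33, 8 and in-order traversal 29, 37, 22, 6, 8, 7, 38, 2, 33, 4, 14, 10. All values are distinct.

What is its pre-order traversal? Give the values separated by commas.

8, 29, 37, 22, 6, 33, 7, 38, 2, 4, 10, 14

The last element of post-order is the root; it splits in-order into left and right subtrees.
Root 8: left subtree has 4 nodes {29, 37, 22, 6}, right has 7 {7, 38, 2, 33, 4, 14, 10}.
  Root 29: left subtree has 0 nodes { }, right has 3 {37, 22, 6}.
    Root 37: left subtree has 0 nodes { }, right has 2 {22, 6}.
      Root 22: left subtree has 0 nodes { }, right has 1 {6}.
  Root 33: left subtree has 3 nodes {7, 38, 2}, right has 3 {4, 14, 10}.
    Root 7: left subtree has 0 nodes { }, right has 2 {38, 2}.
      Root 38: left subtree has 0 nodes { }, right has 1 {2}.
    Root 4: left subtree has 0 nodes { }, right has 2 {14, 10}.
      Root 10: left subtree has 1 node {14}, right has 0 { }.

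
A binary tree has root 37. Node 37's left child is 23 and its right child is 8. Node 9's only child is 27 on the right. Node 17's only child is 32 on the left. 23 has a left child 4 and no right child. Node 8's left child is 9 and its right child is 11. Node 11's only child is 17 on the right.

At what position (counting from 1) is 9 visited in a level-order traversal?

5

Level-order visits nodes level by level from the root, left to right within each level.
Level 0: 37
Level 1: 23, 8
Level 2: 4, 9, 11
Level 3: 27, 17
Level 4: 32
Full level-order sequence: 37, 23, 8, 4, 9, 11, 27, 17, 32.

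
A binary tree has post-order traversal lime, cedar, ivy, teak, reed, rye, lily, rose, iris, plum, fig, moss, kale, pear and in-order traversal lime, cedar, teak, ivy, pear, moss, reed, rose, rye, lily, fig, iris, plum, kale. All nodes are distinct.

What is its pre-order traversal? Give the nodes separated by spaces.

pear teak cedar lime ivy kale moss fig rose reed lily rye plum iris

The last element of post-order is the root; it splits in-order into left and right subtrees.
Root pear: left subtree has 4 nodes {lime, cedar, teak, ivy}, right has 9 {moss, reed, rose, rye, lily, fig, iris, plum, kale}.
  Root teak: left subtree has 2 nodes {lime, cedar}, right has 1 {ivy}.
    Root cedar: left subtree has 1 node {lime}, right has 0 { }.
  Root kale: left subtree has 8 nodes {moss, reed, rose, rye, lily, fig, iris, plum}, right has 0 { }.
    Root moss: left subtree has 0 nodes { }, right has 7 {reed, rose, rye, lily, fig, iris, plum}.
      Root fig: left subtree has 4 nodes {reed, rose, rye, lily}, right has 2 {iris, plum}.
        Root rose: left subtree has 1 node {reed}, right has 2 {rye, lily}.
          Root lily: left subtree has 1 node {rye}, right has 0 { }.
        Root plum: left subtree has 1 node {iris}, right has 0 { }.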